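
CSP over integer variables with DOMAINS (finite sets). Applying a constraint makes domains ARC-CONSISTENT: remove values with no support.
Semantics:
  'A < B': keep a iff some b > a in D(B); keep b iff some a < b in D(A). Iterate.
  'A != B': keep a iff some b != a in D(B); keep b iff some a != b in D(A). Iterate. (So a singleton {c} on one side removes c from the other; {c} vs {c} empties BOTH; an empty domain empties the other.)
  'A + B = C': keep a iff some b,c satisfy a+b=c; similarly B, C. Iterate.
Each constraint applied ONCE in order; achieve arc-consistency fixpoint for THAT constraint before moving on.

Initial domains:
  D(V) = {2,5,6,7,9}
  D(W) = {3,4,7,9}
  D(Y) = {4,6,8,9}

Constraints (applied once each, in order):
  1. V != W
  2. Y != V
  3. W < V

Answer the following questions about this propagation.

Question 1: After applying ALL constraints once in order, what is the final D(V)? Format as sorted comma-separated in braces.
Constraint 1 (V != W) on D(V)={2,5,6,7,9} D(W)={3,4,7,9}: no change
Constraint 2 (Y != V) on D(Y)={4,6,8,9} D(V)={2,5,6,7,9}: no change
Constraint 3 (W < V) on D(W)={3,4,7,9} D(V)={2,5,6,7,9}: W {3,4,7,9}->{3,4,7}; V {2,5,6,7,9}->{5,6,7,9}
So after all 3 constraints: D(V) = {5,6,7,9}

Answer: {5,6,7,9}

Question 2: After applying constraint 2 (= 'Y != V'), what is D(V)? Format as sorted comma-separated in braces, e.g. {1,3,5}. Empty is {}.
Answer: {2,5,6,7,9}

Derivation:
Constraint 1 (V != W) on D(V)={2,5,6,7,9} D(W)={3,4,7,9}: no change
Constraint 2 (Y != V) on D(Y)={4,6,8,9} D(V)={2,5,6,7,9}: no change
So after constraint 2: D(V) = {2,5,6,7,9}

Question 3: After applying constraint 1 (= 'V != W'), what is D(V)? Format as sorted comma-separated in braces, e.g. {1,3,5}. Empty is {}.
Constraint 1 (V != W) on D(V)={2,5,6,7,9} D(W)={3,4,7,9}: no change
So after constraint 1: D(V) = {2,5,6,7,9}

Answer: {2,5,6,7,9}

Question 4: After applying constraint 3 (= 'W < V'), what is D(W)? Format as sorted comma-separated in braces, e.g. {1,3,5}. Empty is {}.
Answer: {3,4,7}

Derivation:
Constraint 1 (V != W) on D(V)={2,5,6,7,9} D(W)={3,4,7,9}: no change
Constraint 2 (Y != V) on D(Y)={4,6,8,9} D(V)={2,5,6,7,9}: no change
Constraint 3 (W < V) on D(W)={3,4,7,9} D(V)={2,5,6,7,9}: W {3,4,7,9}->{3,4,7}; V {2,5,6,7,9}->{5,6,7,9}
So after constraint 3: D(W) = {3,4,7}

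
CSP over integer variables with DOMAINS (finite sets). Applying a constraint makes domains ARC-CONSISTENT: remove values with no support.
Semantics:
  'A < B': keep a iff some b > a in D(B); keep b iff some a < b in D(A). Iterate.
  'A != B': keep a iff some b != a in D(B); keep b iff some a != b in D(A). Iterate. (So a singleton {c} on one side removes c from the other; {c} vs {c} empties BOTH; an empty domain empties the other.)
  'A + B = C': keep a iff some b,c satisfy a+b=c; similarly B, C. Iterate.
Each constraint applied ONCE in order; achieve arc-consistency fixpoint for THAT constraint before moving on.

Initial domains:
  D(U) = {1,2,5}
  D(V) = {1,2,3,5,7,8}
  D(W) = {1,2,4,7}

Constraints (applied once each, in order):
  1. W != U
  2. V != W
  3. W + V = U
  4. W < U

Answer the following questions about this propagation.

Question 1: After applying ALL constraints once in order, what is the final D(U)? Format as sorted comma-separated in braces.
Answer: {2,5}

Derivation:
Constraint 1 (W != U) on D(W)={1,2,4,7} D(U)={1,2,5}: no change
Constraint 2 (V != W) on D(V)={1,2,3,5,7,8} D(W)={1,2,4,7}: no change
Constraint 3 (W + V = U) on D(W)={1,2,4,7} D(V)={1,2,3,5,7,8} D(U)={1,2,5}: W {1,2,4,7}->{1,2,4}; V {1,2,3,5,7,8}->{1,3}; U {1,2,5}->{2,5}
Constraint 4 (W < U) on D(W)={1,2,4} D(U)={2,5}: no change
So after all 4 constraints: D(U) = {2,5}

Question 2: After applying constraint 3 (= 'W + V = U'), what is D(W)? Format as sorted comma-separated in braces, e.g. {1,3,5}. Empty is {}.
Constraint 1 (W != U) on D(W)={1,2,4,7} D(U)={1,2,5}: no change
Constraint 2 (V != W) on D(V)={1,2,3,5,7,8} D(W)={1,2,4,7}: no change
Constraint 3 (W + V = U) on D(W)={1,2,4,7} D(V)={1,2,3,5,7,8} D(U)={1,2,5}: W {1,2,4,7}->{1,2,4}; V {1,2,3,5,7,8}->{1,3}; U {1,2,5}->{2,5}
So after constraint 3: D(W) = {1,2,4}

Answer: {1,2,4}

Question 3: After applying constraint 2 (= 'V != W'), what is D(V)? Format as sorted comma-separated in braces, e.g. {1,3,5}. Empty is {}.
Constraint 1 (W != U) on D(W)={1,2,4,7} D(U)={1,2,5}: no change
Constraint 2 (V != W) on D(V)={1,2,3,5,7,8} D(W)={1,2,4,7}: no change
So after constraint 2: D(V) = {1,2,3,5,7,8}

Answer: {1,2,3,5,7,8}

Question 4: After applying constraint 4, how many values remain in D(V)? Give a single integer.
Answer: 2

Derivation:
Constraint 1 (W != U) on D(W)={1,2,4,7} D(U)={1,2,5}: no change
Constraint 2 (V != W) on D(V)={1,2,3,5,7,8} D(W)={1,2,4,7}: no change
Constraint 3 (W + V = U) on D(W)={1,2,4,7} D(V)={1,2,3,5,7,8} D(U)={1,2,5}: W {1,2,4,7}->{1,2,4}; V {1,2,3,5,7,8}->{1,3}; U {1,2,5}->{2,5}
Constraint 4 (W < U) on D(W)={1,2,4} D(U)={2,5}: no change
So after constraint 4: D(V)={1,3}, size = 2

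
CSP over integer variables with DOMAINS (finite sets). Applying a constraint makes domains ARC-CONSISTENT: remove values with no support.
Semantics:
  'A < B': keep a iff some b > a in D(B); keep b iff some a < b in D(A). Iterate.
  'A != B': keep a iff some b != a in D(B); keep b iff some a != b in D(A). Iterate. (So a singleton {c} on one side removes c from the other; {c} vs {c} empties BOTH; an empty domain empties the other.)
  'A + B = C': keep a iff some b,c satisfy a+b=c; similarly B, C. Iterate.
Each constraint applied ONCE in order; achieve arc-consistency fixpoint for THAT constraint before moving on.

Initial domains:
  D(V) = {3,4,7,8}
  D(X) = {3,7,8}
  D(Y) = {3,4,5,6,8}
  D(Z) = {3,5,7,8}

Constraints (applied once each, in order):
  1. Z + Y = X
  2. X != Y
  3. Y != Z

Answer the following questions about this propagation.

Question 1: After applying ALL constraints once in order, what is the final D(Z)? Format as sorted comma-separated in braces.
Constraint 1 (Z + Y = X) on D(Z)={3,5,7,8} D(Y)={3,4,5,6,8} D(X)={3,7,8}: Z {3,5,7,8}->{3,5}; Y {3,4,5,6,8}->{3,4,5}; X {3,7,8}->{7,8}
Constraint 2 (X != Y) on D(X)={7,8} D(Y)={3,4,5}: no change
Constraint 3 (Y != Z) on D(Y)={3,4,5} D(Z)={3,5}: no change
So after all 3 constraints: D(Z) = {3,5}

Answer: {3,5}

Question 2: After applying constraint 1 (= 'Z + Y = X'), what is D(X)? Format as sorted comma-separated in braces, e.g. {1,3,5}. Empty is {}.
Constraint 1 (Z + Y = X) on D(Z)={3,5,7,8} D(Y)={3,4,5,6,8} D(X)={3,7,8}: Z {3,5,7,8}->{3,5}; Y {3,4,5,6,8}->{3,4,5}; X {3,7,8}->{7,8}
So after constraint 1: D(X) = {7,8}

Answer: {7,8}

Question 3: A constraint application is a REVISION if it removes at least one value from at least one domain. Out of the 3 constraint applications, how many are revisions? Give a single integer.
Answer: 1

Derivation:
Constraint 1 (Z + Y = X) on D(Z)={3,5,7,8} D(Y)={3,4,5,6,8} D(X)={3,7,8}: Z {3,5,7,8}->{3,5}; Y {3,4,5,6,8}->{3,4,5}; X {3,7,8}->{7,8} => REVISION
Constraint 2 (X != Y) on D(X)={7,8} D(Y)={3,4,5}: no change => not a revision
Constraint 3 (Y != Z) on D(Y)={3,4,5} D(Z)={3,5}: no change => not a revision
Total revisions = 1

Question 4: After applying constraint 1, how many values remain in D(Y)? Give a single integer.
Answer: 3

Derivation:
Constraint 1 (Z + Y = X) on D(Z)={3,5,7,8} D(Y)={3,4,5,6,8} D(X)={3,7,8}: Z {3,5,7,8}->{3,5}; Y {3,4,5,6,8}->{3,4,5}; X {3,7,8}->{7,8}
So after constraint 1: D(Y)={3,4,5}, size = 3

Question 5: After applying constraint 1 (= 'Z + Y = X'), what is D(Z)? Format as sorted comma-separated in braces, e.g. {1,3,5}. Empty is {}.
Constraint 1 (Z + Y = X) on D(Z)={3,5,7,8} D(Y)={3,4,5,6,8} D(X)={3,7,8}: Z {3,5,7,8}->{3,5}; Y {3,4,5,6,8}->{3,4,5}; X {3,7,8}->{7,8}
So after constraint 1: D(Z) = {3,5}

Answer: {3,5}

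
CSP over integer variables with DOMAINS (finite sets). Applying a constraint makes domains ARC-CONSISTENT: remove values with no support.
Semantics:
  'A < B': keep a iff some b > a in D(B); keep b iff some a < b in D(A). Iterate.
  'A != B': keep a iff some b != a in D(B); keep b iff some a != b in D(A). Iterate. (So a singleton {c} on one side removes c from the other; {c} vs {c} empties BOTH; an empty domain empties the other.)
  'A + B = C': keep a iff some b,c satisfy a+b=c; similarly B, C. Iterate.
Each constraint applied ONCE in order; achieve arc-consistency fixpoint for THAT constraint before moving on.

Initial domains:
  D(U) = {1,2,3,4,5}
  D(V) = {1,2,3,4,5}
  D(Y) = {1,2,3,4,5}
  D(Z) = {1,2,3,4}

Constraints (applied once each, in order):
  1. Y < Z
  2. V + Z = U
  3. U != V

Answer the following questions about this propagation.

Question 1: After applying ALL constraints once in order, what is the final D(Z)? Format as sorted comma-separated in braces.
Answer: {2,3,4}

Derivation:
Constraint 1 (Y < Z) on D(Y)={1,2,3,4,5} D(Z)={1,2,3,4}: Y {1,2,3,4,5}->{1,2,3}; Z {1,2,3,4}->{2,3,4}
Constraint 2 (V + Z = U) on D(V)={1,2,3,4,5} D(Z)={2,3,4} D(U)={1,2,3,4,5}: V {1,2,3,4,5}->{1,2,3}; U {1,2,3,4,5}->{3,4,5}
Constraint 3 (U != V) on D(U)={3,4,5} D(V)={1,2,3}: no change
So after all 3 constraints: D(Z) = {2,3,4}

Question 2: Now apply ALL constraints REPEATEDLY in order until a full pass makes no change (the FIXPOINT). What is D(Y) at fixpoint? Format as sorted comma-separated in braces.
pass 0 (initial): D(Y)={1,2,3,4,5}
pass 1: U {1,2,3,4,5}->{3,4,5}; V {1,2,3,4,5}->{1,2,3}; Y {1,2,3,4,5}->{1,2,3}; Z {1,2,3,4}->{2,3,4}
pass 2: no change
Fixpoint after 2 passes: D(Y) = {1,2,3}

Answer: {1,2,3}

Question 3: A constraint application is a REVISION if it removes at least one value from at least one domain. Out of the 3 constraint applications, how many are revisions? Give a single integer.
Answer: 2

Derivation:
Constraint 1 (Y < Z) on D(Y)={1,2,3,4,5} D(Z)={1,2,3,4}: Y {1,2,3,4,5}->{1,2,3}; Z {1,2,3,4}->{2,3,4} => REVISION
Constraint 2 (V + Z = U) on D(V)={1,2,3,4,5} D(Z)={2,3,4} D(U)={1,2,3,4,5}: V {1,2,3,4,5}->{1,2,3}; U {1,2,3,4,5}->{3,4,5} => REVISION
Constraint 3 (U != V) on D(U)={3,4,5} D(V)={1,2,3}: no change => not a revision
Total revisions = 2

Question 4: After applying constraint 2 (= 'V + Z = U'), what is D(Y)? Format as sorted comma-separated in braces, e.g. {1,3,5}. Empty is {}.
Constraint 1 (Y < Z) on D(Y)={1,2,3,4,5} D(Z)={1,2,3,4}: Y {1,2,3,4,5}->{1,2,3}; Z {1,2,3,4}->{2,3,4}
Constraint 2 (V + Z = U) on D(V)={1,2,3,4,5} D(Z)={2,3,4} D(U)={1,2,3,4,5}: V {1,2,3,4,5}->{1,2,3}; U {1,2,3,4,5}->{3,4,5}
So after constraint 2: D(Y) = {1,2,3}

Answer: {1,2,3}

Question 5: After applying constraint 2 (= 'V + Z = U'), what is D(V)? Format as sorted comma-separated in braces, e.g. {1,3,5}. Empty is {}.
Constraint 1 (Y < Z) on D(Y)={1,2,3,4,5} D(Z)={1,2,3,4}: Y {1,2,3,4,5}->{1,2,3}; Z {1,2,3,4}->{2,3,4}
Constraint 2 (V + Z = U) on D(V)={1,2,3,4,5} D(Z)={2,3,4} D(U)={1,2,3,4,5}: V {1,2,3,4,5}->{1,2,3}; U {1,2,3,4,5}->{3,4,5}
So after constraint 2: D(V) = {1,2,3}

Answer: {1,2,3}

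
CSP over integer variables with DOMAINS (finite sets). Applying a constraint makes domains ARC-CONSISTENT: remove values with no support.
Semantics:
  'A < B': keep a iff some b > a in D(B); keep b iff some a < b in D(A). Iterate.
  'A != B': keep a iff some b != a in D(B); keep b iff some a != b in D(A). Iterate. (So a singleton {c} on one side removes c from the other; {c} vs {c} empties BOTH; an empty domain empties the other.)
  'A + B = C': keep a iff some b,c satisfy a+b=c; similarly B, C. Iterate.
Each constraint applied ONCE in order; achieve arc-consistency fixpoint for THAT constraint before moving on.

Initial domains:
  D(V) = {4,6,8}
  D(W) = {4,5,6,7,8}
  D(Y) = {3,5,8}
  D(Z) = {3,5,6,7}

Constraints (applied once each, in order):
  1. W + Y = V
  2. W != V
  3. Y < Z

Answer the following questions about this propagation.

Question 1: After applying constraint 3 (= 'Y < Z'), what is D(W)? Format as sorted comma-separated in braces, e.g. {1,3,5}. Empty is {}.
Answer: {5}

Derivation:
Constraint 1 (W + Y = V) on D(W)={4,5,6,7,8} D(Y)={3,5,8} D(V)={4,6,8}: W {4,5,6,7,8}->{5}; Y {3,5,8}->{3}; V {4,6,8}->{8}
Constraint 2 (W != V) on D(W)={5} D(V)={8}: no change
Constraint 3 (Y < Z) on D(Y)={3} D(Z)={3,5,6,7}: Z {3,5,6,7}->{5,6,7}
So after constraint 3: D(W) = {5}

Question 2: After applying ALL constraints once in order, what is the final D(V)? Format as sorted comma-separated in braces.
Constraint 1 (W + Y = V) on D(W)={4,5,6,7,8} D(Y)={3,5,8} D(V)={4,6,8}: W {4,5,6,7,8}->{5}; Y {3,5,8}->{3}; V {4,6,8}->{8}
Constraint 2 (W != V) on D(W)={5} D(V)={8}: no change
Constraint 3 (Y < Z) on D(Y)={3} D(Z)={3,5,6,7}: Z {3,5,6,7}->{5,6,7}
So after all 3 constraints: D(V) = {8}

Answer: {8}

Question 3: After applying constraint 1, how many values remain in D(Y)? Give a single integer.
Constraint 1 (W + Y = V) on D(W)={4,5,6,7,8} D(Y)={3,5,8} D(V)={4,6,8}: W {4,5,6,7,8}->{5}; Y {3,5,8}->{3}; V {4,6,8}->{8}
So after constraint 1: D(Y)={3}, size = 1

Answer: 1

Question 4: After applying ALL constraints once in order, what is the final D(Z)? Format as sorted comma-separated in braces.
Answer: {5,6,7}

Derivation:
Constraint 1 (W + Y = V) on D(W)={4,5,6,7,8} D(Y)={3,5,8} D(V)={4,6,8}: W {4,5,6,7,8}->{5}; Y {3,5,8}->{3}; V {4,6,8}->{8}
Constraint 2 (W != V) on D(W)={5} D(V)={8}: no change
Constraint 3 (Y < Z) on D(Y)={3} D(Z)={3,5,6,7}: Z {3,5,6,7}->{5,6,7}
So after all 3 constraints: D(Z) = {5,6,7}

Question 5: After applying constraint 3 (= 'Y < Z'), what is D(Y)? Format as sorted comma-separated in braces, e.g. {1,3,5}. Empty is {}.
Answer: {3}

Derivation:
Constraint 1 (W + Y = V) on D(W)={4,5,6,7,8} D(Y)={3,5,8} D(V)={4,6,8}: W {4,5,6,7,8}->{5}; Y {3,5,8}->{3}; V {4,6,8}->{8}
Constraint 2 (W != V) on D(W)={5} D(V)={8}: no change
Constraint 3 (Y < Z) on D(Y)={3} D(Z)={3,5,6,7}: Z {3,5,6,7}->{5,6,7}
So after constraint 3: D(Y) = {3}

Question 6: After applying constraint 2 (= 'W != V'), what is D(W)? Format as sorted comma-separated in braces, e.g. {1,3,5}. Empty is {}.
Answer: {5}

Derivation:
Constraint 1 (W + Y = V) on D(W)={4,5,6,7,8} D(Y)={3,5,8} D(V)={4,6,8}: W {4,5,6,7,8}->{5}; Y {3,5,8}->{3}; V {4,6,8}->{8}
Constraint 2 (W != V) on D(W)={5} D(V)={8}: no change
So after constraint 2: D(W) = {5}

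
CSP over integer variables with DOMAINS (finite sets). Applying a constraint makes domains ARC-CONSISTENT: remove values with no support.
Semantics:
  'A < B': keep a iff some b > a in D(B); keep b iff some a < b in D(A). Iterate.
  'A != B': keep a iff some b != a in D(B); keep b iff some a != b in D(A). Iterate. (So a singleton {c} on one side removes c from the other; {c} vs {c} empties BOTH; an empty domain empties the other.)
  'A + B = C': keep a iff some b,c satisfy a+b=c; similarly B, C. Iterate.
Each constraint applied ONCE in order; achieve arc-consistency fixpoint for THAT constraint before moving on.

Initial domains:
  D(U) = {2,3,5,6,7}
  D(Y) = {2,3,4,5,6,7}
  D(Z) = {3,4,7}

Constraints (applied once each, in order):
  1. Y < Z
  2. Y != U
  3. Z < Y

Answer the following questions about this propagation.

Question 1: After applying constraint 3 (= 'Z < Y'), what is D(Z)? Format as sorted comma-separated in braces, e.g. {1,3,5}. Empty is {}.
Constraint 1 (Y < Z) on D(Y)={2,3,4,5,6,7} D(Z)={3,4,7}: Y {2,3,4,5,6,7}->{2,3,4,5,6}
Constraint 2 (Y != U) on D(Y)={2,3,4,5,6} D(U)={2,3,5,6,7}: no change
Constraint 3 (Z < Y) on D(Z)={3,4,7} D(Y)={2,3,4,5,6}: Z {3,4,7}->{3,4}; Y {2,3,4,5,6}->{4,5,6}
So after constraint 3: D(Z) = {3,4}

Answer: {3,4}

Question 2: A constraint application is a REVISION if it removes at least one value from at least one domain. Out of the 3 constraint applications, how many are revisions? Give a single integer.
Constraint 1 (Y < Z) on D(Y)={2,3,4,5,6,7} D(Z)={3,4,7}: Y {2,3,4,5,6,7}->{2,3,4,5,6} => REVISION
Constraint 2 (Y != U) on D(Y)={2,3,4,5,6} D(U)={2,3,5,6,7}: no change => not a revision
Constraint 3 (Z < Y) on D(Z)={3,4,7} D(Y)={2,3,4,5,6}: Z {3,4,7}->{3,4}; Y {2,3,4,5,6}->{4,5,6} => REVISION
Total revisions = 2

Answer: 2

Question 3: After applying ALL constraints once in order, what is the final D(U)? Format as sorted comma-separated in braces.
Answer: {2,3,5,6,7}

Derivation:
Constraint 1 (Y < Z) on D(Y)={2,3,4,5,6,7} D(Z)={3,4,7}: Y {2,3,4,5,6,7}->{2,3,4,5,6}
Constraint 2 (Y != U) on D(Y)={2,3,4,5,6} D(U)={2,3,5,6,7}: no change
Constraint 3 (Z < Y) on D(Z)={3,4,7} D(Y)={2,3,4,5,6}: Z {3,4,7}->{3,4}; Y {2,3,4,5,6}->{4,5,6}
So after all 3 constraints: D(U) = {2,3,5,6,7}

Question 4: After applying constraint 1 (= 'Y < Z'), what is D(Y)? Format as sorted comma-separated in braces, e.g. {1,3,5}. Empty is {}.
Answer: {2,3,4,5,6}

Derivation:
Constraint 1 (Y < Z) on D(Y)={2,3,4,5,6,7} D(Z)={3,4,7}: Y {2,3,4,5,6,7}->{2,3,4,5,6}
So after constraint 1: D(Y) = {2,3,4,5,6}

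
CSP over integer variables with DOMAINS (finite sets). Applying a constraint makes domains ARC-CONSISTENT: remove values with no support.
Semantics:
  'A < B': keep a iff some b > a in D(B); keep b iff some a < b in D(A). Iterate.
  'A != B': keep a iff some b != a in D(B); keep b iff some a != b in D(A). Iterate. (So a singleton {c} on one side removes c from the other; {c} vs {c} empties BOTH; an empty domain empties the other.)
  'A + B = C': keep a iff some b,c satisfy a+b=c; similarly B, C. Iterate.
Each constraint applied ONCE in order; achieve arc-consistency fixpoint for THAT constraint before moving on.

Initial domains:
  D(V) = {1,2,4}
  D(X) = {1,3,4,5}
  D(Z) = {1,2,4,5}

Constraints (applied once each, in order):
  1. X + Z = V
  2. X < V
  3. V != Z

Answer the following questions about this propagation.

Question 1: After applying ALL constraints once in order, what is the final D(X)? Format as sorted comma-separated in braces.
Answer: {1,3}

Derivation:
Constraint 1 (X + Z = V) on D(X)={1,3,4,5} D(Z)={1,2,4,5} D(V)={1,2,4}: X {1,3,4,5}->{1,3}; Z {1,2,4,5}->{1}; V {1,2,4}->{2,4}
Constraint 2 (X < V) on D(X)={1,3} D(V)={2,4}: no change
Constraint 3 (V != Z) on D(V)={2,4} D(Z)={1}: no change
So after all 3 constraints: D(X) = {1,3}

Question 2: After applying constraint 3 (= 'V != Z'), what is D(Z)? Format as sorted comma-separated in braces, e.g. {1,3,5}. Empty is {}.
Constraint 1 (X + Z = V) on D(X)={1,3,4,5} D(Z)={1,2,4,5} D(V)={1,2,4}: X {1,3,4,5}->{1,3}; Z {1,2,4,5}->{1}; V {1,2,4}->{2,4}
Constraint 2 (X < V) on D(X)={1,3} D(V)={2,4}: no change
Constraint 3 (V != Z) on D(V)={2,4} D(Z)={1}: no change
So after constraint 3: D(Z) = {1}

Answer: {1}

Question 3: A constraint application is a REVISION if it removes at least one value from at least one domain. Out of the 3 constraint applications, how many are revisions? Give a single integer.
Answer: 1

Derivation:
Constraint 1 (X + Z = V) on D(X)={1,3,4,5} D(Z)={1,2,4,5} D(V)={1,2,4}: X {1,3,4,5}->{1,3}; Z {1,2,4,5}->{1}; V {1,2,4}->{2,4} => REVISION
Constraint 2 (X < V) on D(X)={1,3} D(V)={2,4}: no change => not a revision
Constraint 3 (V != Z) on D(V)={2,4} D(Z)={1}: no change => not a revision
Total revisions = 1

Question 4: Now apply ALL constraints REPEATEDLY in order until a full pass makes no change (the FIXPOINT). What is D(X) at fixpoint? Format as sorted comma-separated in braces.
pass 0 (initial): D(X)={1,3,4,5}
pass 1: V {1,2,4}->{2,4}; X {1,3,4,5}->{1,3}; Z {1,2,4,5}->{1}
pass 2: no change
Fixpoint after 2 passes: D(X) = {1,3}

Answer: {1,3}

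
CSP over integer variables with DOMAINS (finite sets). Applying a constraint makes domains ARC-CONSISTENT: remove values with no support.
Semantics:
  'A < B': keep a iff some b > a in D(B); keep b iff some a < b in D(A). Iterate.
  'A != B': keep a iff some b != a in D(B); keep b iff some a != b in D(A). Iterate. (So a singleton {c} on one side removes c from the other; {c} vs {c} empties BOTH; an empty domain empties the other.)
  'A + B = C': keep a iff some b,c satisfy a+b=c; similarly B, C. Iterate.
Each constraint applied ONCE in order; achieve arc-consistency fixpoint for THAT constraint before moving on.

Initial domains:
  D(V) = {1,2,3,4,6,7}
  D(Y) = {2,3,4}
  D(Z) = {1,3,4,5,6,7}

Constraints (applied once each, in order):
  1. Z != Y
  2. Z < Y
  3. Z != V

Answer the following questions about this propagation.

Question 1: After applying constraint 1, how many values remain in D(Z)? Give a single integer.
Constraint 1 (Z != Y) on D(Z)={1,3,4,5,6,7} D(Y)={2,3,4}: no change
So after constraint 1: D(Z)={1,3,4,5,6,7}, size = 6

Answer: 6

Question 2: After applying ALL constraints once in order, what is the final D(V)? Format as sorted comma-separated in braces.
Constraint 1 (Z != Y) on D(Z)={1,3,4,5,6,7} D(Y)={2,3,4}: no change
Constraint 2 (Z < Y) on D(Z)={1,3,4,5,6,7} D(Y)={2,3,4}: Z {1,3,4,5,6,7}->{1,3}
Constraint 3 (Z != V) on D(Z)={1,3} D(V)={1,2,3,4,6,7}: no change
So after all 3 constraints: D(V) = {1,2,3,4,6,7}

Answer: {1,2,3,4,6,7}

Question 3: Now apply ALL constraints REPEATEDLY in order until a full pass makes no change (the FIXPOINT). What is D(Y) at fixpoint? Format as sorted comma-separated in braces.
pass 0 (initial): D(Y)={2,3,4}
pass 1: Z {1,3,4,5,6,7}->{1,3}
pass 2: no change
Fixpoint after 2 passes: D(Y) = {2,3,4}

Answer: {2,3,4}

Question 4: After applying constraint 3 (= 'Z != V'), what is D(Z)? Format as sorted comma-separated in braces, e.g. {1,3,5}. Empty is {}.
Constraint 1 (Z != Y) on D(Z)={1,3,4,5,6,7} D(Y)={2,3,4}: no change
Constraint 2 (Z < Y) on D(Z)={1,3,4,5,6,7} D(Y)={2,3,4}: Z {1,3,4,5,6,7}->{1,3}
Constraint 3 (Z != V) on D(Z)={1,3} D(V)={1,2,3,4,6,7}: no change
So after constraint 3: D(Z) = {1,3}

Answer: {1,3}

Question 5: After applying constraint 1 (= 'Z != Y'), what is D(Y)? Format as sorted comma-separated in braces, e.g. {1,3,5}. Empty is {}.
Constraint 1 (Z != Y) on D(Z)={1,3,4,5,6,7} D(Y)={2,3,4}: no change
So after constraint 1: D(Y) = {2,3,4}

Answer: {2,3,4}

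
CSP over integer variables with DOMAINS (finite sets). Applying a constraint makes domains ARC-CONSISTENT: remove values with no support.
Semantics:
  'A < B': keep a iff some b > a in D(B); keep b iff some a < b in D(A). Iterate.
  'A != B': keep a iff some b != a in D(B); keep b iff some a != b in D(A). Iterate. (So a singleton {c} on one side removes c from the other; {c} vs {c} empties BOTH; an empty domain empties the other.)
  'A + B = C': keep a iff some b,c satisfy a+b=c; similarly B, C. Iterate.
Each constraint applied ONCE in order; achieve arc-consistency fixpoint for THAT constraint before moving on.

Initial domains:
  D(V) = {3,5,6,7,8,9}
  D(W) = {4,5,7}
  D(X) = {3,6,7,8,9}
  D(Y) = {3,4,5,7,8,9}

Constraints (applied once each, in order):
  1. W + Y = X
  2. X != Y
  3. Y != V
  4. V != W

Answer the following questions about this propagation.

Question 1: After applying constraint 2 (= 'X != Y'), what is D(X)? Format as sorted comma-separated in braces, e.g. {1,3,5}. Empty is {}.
Constraint 1 (W + Y = X) on D(W)={4,5,7} D(Y)={3,4,5,7,8,9} D(X)={3,6,7,8,9}: W {4,5,7}->{4,5}; Y {3,4,5,7,8,9}->{3,4,5}; X {3,6,7,8,9}->{7,8,9}
Constraint 2 (X != Y) on D(X)={7,8,9} D(Y)={3,4,5}: no change
So after constraint 2: D(X) = {7,8,9}

Answer: {7,8,9}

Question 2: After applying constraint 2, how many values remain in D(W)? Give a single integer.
Constraint 1 (W + Y = X) on D(W)={4,5,7} D(Y)={3,4,5,7,8,9} D(X)={3,6,7,8,9}: W {4,5,7}->{4,5}; Y {3,4,5,7,8,9}->{3,4,5}; X {3,6,7,8,9}->{7,8,9}
Constraint 2 (X != Y) on D(X)={7,8,9} D(Y)={3,4,5}: no change
So after constraint 2: D(W)={4,5}, size = 2

Answer: 2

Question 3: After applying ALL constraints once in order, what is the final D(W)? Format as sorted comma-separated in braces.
Answer: {4,5}

Derivation:
Constraint 1 (W + Y = X) on D(W)={4,5,7} D(Y)={3,4,5,7,8,9} D(X)={3,6,7,8,9}: W {4,5,7}->{4,5}; Y {3,4,5,7,8,9}->{3,4,5}; X {3,6,7,8,9}->{7,8,9}
Constraint 2 (X != Y) on D(X)={7,8,9} D(Y)={3,4,5}: no change
Constraint 3 (Y != V) on D(Y)={3,4,5} D(V)={3,5,6,7,8,9}: no change
Constraint 4 (V != W) on D(V)={3,5,6,7,8,9} D(W)={4,5}: no change
So after all 4 constraints: D(W) = {4,5}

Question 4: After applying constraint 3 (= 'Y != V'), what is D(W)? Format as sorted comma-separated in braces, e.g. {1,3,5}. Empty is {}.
Answer: {4,5}

Derivation:
Constraint 1 (W + Y = X) on D(W)={4,5,7} D(Y)={3,4,5,7,8,9} D(X)={3,6,7,8,9}: W {4,5,7}->{4,5}; Y {3,4,5,7,8,9}->{3,4,5}; X {3,6,7,8,9}->{7,8,9}
Constraint 2 (X != Y) on D(X)={7,8,9} D(Y)={3,4,5}: no change
Constraint 3 (Y != V) on D(Y)={3,4,5} D(V)={3,5,6,7,8,9}: no change
So after constraint 3: D(W) = {4,5}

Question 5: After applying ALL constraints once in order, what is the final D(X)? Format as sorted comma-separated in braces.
Answer: {7,8,9}

Derivation:
Constraint 1 (W + Y = X) on D(W)={4,5,7} D(Y)={3,4,5,7,8,9} D(X)={3,6,7,8,9}: W {4,5,7}->{4,5}; Y {3,4,5,7,8,9}->{3,4,5}; X {3,6,7,8,9}->{7,8,9}
Constraint 2 (X != Y) on D(X)={7,8,9} D(Y)={3,4,5}: no change
Constraint 3 (Y != V) on D(Y)={3,4,5} D(V)={3,5,6,7,8,9}: no change
Constraint 4 (V != W) on D(V)={3,5,6,7,8,9} D(W)={4,5}: no change
So after all 4 constraints: D(X) = {7,8,9}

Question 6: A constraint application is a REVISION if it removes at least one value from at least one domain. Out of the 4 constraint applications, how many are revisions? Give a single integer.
Answer: 1

Derivation:
Constraint 1 (W + Y = X) on D(W)={4,5,7} D(Y)={3,4,5,7,8,9} D(X)={3,6,7,8,9}: W {4,5,7}->{4,5}; Y {3,4,5,7,8,9}->{3,4,5}; X {3,6,7,8,9}->{7,8,9} => REVISION
Constraint 2 (X != Y) on D(X)={7,8,9} D(Y)={3,4,5}: no change => not a revision
Constraint 3 (Y != V) on D(Y)={3,4,5} D(V)={3,5,6,7,8,9}: no change => not a revision
Constraint 4 (V != W) on D(V)={3,5,6,7,8,9} D(W)={4,5}: no change => not a revision
Total revisions = 1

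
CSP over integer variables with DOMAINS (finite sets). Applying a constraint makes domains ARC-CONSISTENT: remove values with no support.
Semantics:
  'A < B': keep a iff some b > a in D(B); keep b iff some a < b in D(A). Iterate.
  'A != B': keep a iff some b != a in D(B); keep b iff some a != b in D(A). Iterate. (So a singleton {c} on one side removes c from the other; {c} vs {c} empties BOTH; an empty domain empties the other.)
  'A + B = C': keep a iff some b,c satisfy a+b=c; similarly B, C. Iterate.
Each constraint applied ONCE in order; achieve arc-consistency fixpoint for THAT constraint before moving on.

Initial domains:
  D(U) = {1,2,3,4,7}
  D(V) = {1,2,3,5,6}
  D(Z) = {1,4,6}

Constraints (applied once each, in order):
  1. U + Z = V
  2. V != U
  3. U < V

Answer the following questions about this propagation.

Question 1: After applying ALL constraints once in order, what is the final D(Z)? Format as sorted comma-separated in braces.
Constraint 1 (U + Z = V) on D(U)={1,2,3,4,7} D(Z)={1,4,6} D(V)={1,2,3,5,6}: U {1,2,3,4,7}->{1,2,4}; Z {1,4,6}->{1,4}; V {1,2,3,5,6}->{2,3,5,6}
Constraint 2 (V != U) on D(V)={2,3,5,6} D(U)={1,2,4}: no change
Constraint 3 (U < V) on D(U)={1,2,4} D(V)={2,3,5,6}: no change
So after all 3 constraints: D(Z) = {1,4}

Answer: {1,4}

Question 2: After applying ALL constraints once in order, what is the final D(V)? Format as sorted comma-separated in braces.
Answer: {2,3,5,6}

Derivation:
Constraint 1 (U + Z = V) on D(U)={1,2,3,4,7} D(Z)={1,4,6} D(V)={1,2,3,5,6}: U {1,2,3,4,7}->{1,2,4}; Z {1,4,6}->{1,4}; V {1,2,3,5,6}->{2,3,5,6}
Constraint 2 (V != U) on D(V)={2,3,5,6} D(U)={1,2,4}: no change
Constraint 3 (U < V) on D(U)={1,2,4} D(V)={2,3,5,6}: no change
So after all 3 constraints: D(V) = {2,3,5,6}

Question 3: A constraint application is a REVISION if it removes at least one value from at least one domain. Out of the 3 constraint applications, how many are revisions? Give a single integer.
Constraint 1 (U + Z = V) on D(U)={1,2,3,4,7} D(Z)={1,4,6} D(V)={1,2,3,5,6}: U {1,2,3,4,7}->{1,2,4}; Z {1,4,6}->{1,4}; V {1,2,3,5,6}->{2,3,5,6} => REVISION
Constraint 2 (V != U) on D(V)={2,3,5,6} D(U)={1,2,4}: no change => not a revision
Constraint 3 (U < V) on D(U)={1,2,4} D(V)={2,3,5,6}: no change => not a revision
Total revisions = 1

Answer: 1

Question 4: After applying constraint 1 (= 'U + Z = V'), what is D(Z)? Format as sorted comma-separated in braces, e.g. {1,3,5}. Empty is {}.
Answer: {1,4}

Derivation:
Constraint 1 (U + Z = V) on D(U)={1,2,3,4,7} D(Z)={1,4,6} D(V)={1,2,3,5,6}: U {1,2,3,4,7}->{1,2,4}; Z {1,4,6}->{1,4}; V {1,2,3,5,6}->{2,3,5,6}
So after constraint 1: D(Z) = {1,4}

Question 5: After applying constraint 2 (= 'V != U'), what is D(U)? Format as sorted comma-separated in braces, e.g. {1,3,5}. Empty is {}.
Constraint 1 (U + Z = V) on D(U)={1,2,3,4,7} D(Z)={1,4,6} D(V)={1,2,3,5,6}: U {1,2,3,4,7}->{1,2,4}; Z {1,4,6}->{1,4}; V {1,2,3,5,6}->{2,3,5,6}
Constraint 2 (V != U) on D(V)={2,3,5,6} D(U)={1,2,4}: no change
So after constraint 2: D(U) = {1,2,4}

Answer: {1,2,4}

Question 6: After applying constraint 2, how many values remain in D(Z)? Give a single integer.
Constraint 1 (U + Z = V) on D(U)={1,2,3,4,7} D(Z)={1,4,6} D(V)={1,2,3,5,6}: U {1,2,3,4,7}->{1,2,4}; Z {1,4,6}->{1,4}; V {1,2,3,5,6}->{2,3,5,6}
Constraint 2 (V != U) on D(V)={2,3,5,6} D(U)={1,2,4}: no change
So after constraint 2: D(Z)={1,4}, size = 2

Answer: 2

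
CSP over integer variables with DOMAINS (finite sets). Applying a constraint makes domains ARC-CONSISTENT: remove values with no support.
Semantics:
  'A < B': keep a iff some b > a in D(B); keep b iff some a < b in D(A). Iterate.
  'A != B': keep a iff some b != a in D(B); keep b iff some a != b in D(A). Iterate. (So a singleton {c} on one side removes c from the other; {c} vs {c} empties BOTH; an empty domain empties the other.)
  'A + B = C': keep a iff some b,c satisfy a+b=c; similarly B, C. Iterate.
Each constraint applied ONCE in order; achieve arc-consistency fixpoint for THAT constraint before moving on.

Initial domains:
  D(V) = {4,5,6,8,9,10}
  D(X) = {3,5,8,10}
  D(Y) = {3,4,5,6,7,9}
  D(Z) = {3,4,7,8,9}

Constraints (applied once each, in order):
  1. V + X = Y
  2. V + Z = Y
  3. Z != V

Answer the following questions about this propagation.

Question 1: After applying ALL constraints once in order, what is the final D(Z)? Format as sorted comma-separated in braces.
Constraint 1 (V + X = Y) on D(V)={4,5,6,8,9,10} D(X)={3,5,8,10} D(Y)={3,4,5,6,7,9}: V {4,5,6,8,9,10}->{4,6}; X {3,5,8,10}->{3,5}; Y {3,4,5,6,7,9}->{7,9}
Constraint 2 (V + Z = Y) on D(V)={4,6} D(Z)={3,4,7,8,9} D(Y)={7,9}: Z {3,4,7,8,9}->{3}
Constraint 3 (Z != V) on D(Z)={3} D(V)={4,6}: no change
So after all 3 constraints: D(Z) = {3}

Answer: {3}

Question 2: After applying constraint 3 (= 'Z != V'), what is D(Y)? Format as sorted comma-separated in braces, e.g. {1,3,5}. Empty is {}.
Answer: {7,9}

Derivation:
Constraint 1 (V + X = Y) on D(V)={4,5,6,8,9,10} D(X)={3,5,8,10} D(Y)={3,4,5,6,7,9}: V {4,5,6,8,9,10}->{4,6}; X {3,5,8,10}->{3,5}; Y {3,4,5,6,7,9}->{7,9}
Constraint 2 (V + Z = Y) on D(V)={4,6} D(Z)={3,4,7,8,9} D(Y)={7,9}: Z {3,4,7,8,9}->{3}
Constraint 3 (Z != V) on D(Z)={3} D(V)={4,6}: no change
So after constraint 3: D(Y) = {7,9}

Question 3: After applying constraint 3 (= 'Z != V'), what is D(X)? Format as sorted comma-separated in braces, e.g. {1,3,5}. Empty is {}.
Answer: {3,5}

Derivation:
Constraint 1 (V + X = Y) on D(V)={4,5,6,8,9,10} D(X)={3,5,8,10} D(Y)={3,4,5,6,7,9}: V {4,5,6,8,9,10}->{4,6}; X {3,5,8,10}->{3,5}; Y {3,4,5,6,7,9}->{7,9}
Constraint 2 (V + Z = Y) on D(V)={4,6} D(Z)={3,4,7,8,9} D(Y)={7,9}: Z {3,4,7,8,9}->{3}
Constraint 3 (Z != V) on D(Z)={3} D(V)={4,6}: no change
So after constraint 3: D(X) = {3,5}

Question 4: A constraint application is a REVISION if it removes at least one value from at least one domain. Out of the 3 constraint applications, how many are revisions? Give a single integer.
Constraint 1 (V + X = Y) on D(V)={4,5,6,8,9,10} D(X)={3,5,8,10} D(Y)={3,4,5,6,7,9}: V {4,5,6,8,9,10}->{4,6}; X {3,5,8,10}->{3,5}; Y {3,4,5,6,7,9}->{7,9} => REVISION
Constraint 2 (V + Z = Y) on D(V)={4,6} D(Z)={3,4,7,8,9} D(Y)={7,9}: Z {3,4,7,8,9}->{3} => REVISION
Constraint 3 (Z != V) on D(Z)={3} D(V)={4,6}: no change => not a revision
Total revisions = 2

Answer: 2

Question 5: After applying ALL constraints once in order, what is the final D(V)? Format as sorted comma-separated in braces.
Answer: {4,6}

Derivation:
Constraint 1 (V + X = Y) on D(V)={4,5,6,8,9,10} D(X)={3,5,8,10} D(Y)={3,4,5,6,7,9}: V {4,5,6,8,9,10}->{4,6}; X {3,5,8,10}->{3,5}; Y {3,4,5,6,7,9}->{7,9}
Constraint 2 (V + Z = Y) on D(V)={4,6} D(Z)={3,4,7,8,9} D(Y)={7,9}: Z {3,4,7,8,9}->{3}
Constraint 3 (Z != V) on D(Z)={3} D(V)={4,6}: no change
So after all 3 constraints: D(V) = {4,6}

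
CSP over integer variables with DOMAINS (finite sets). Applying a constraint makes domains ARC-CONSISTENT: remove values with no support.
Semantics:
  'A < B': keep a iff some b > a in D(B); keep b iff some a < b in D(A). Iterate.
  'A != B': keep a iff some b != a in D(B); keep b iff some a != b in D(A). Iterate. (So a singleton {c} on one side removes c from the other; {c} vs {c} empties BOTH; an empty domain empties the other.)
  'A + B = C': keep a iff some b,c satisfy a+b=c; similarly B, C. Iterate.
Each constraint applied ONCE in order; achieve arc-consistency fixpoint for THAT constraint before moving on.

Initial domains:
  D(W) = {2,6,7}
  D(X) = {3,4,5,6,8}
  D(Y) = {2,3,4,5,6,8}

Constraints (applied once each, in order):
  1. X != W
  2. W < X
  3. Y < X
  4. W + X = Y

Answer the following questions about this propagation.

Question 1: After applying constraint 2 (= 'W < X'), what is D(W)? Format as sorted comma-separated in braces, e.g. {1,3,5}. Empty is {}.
Constraint 1 (X != W) on D(X)={3,4,5,6,8} D(W)={2,6,7}: no change
Constraint 2 (W < X) on D(W)={2,6,7} D(X)={3,4,5,6,8}: no change
So after constraint 2: D(W) = {2,6,7}

Answer: {2,6,7}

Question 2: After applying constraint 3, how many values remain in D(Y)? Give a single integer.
Answer: 5

Derivation:
Constraint 1 (X != W) on D(X)={3,4,5,6,8} D(W)={2,6,7}: no change
Constraint 2 (W < X) on D(W)={2,6,7} D(X)={3,4,5,6,8}: no change
Constraint 3 (Y < X) on D(Y)={2,3,4,5,6,8} D(X)={3,4,5,6,8}: Y {2,3,4,5,6,8}->{2,3,4,5,6}
So after constraint 3: D(Y)={2,3,4,5,6}, size = 5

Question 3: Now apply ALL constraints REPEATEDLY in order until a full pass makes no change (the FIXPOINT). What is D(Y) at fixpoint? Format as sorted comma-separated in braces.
Answer: {}

Derivation:
pass 0 (initial): D(Y)={2,3,4,5,6,8}
pass 1: W {2,6,7}->{2}; X {3,4,5,6,8}->{3,4}; Y {2,3,4,5,6,8}->{5,6}
pass 2: W {2}->{}; X {3,4}->{}; Y {5,6}->{}
pass 3: no change
Fixpoint after 3 passes: D(Y) = {}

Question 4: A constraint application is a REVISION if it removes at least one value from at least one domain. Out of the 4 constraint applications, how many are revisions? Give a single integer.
Answer: 2

Derivation:
Constraint 1 (X != W) on D(X)={3,4,5,6,8} D(W)={2,6,7}: no change => not a revision
Constraint 2 (W < X) on D(W)={2,6,7} D(X)={3,4,5,6,8}: no change => not a revision
Constraint 3 (Y < X) on D(Y)={2,3,4,5,6,8} D(X)={3,4,5,6,8}: Y {2,3,4,5,6,8}->{2,3,4,5,6} => REVISION
Constraint 4 (W + X = Y) on D(W)={2,6,7} D(X)={3,4,5,6,8} D(Y)={2,3,4,5,6}: W {2,6,7}->{2}; X {3,4,5,6,8}->{3,4}; Y {2,3,4,5,6}->{5,6} => REVISION
Total revisions = 2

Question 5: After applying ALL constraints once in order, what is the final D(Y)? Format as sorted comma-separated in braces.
Answer: {5,6}

Derivation:
Constraint 1 (X != W) on D(X)={3,4,5,6,8} D(W)={2,6,7}: no change
Constraint 2 (W < X) on D(W)={2,6,7} D(X)={3,4,5,6,8}: no change
Constraint 3 (Y < X) on D(Y)={2,3,4,5,6,8} D(X)={3,4,5,6,8}: Y {2,3,4,5,6,8}->{2,3,4,5,6}
Constraint 4 (W + X = Y) on D(W)={2,6,7} D(X)={3,4,5,6,8} D(Y)={2,3,4,5,6}: W {2,6,7}->{2}; X {3,4,5,6,8}->{3,4}; Y {2,3,4,5,6}->{5,6}
So after all 4 constraints: D(Y) = {5,6}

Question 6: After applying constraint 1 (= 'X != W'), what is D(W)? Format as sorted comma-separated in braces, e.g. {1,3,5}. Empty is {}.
Constraint 1 (X != W) on D(X)={3,4,5,6,8} D(W)={2,6,7}: no change
So after constraint 1: D(W) = {2,6,7}

Answer: {2,6,7}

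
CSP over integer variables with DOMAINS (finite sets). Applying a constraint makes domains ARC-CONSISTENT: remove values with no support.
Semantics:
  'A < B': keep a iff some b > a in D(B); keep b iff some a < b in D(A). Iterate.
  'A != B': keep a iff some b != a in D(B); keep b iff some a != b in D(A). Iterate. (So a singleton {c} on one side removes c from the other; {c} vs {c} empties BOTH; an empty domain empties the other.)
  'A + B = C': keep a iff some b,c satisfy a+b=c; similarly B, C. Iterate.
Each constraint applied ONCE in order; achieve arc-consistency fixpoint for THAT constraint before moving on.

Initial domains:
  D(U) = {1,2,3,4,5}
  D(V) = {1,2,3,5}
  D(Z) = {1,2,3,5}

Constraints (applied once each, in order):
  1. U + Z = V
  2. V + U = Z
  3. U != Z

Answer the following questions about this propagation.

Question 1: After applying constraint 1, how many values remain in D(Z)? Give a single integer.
Constraint 1 (U + Z = V) on D(U)={1,2,3,4,5} D(Z)={1,2,3,5} D(V)={1,2,3,5}: U {1,2,3,4,5}->{1,2,3,4}; Z {1,2,3,5}->{1,2,3}; V {1,2,3,5}->{2,3,5}
So after constraint 1: D(Z)={1,2,3}, size = 3

Answer: 3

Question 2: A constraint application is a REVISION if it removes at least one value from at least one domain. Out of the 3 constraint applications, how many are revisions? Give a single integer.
Answer: 2

Derivation:
Constraint 1 (U + Z = V) on D(U)={1,2,3,4,5} D(Z)={1,2,3,5} D(V)={1,2,3,5}: U {1,2,3,4,5}->{1,2,3,4}; Z {1,2,3,5}->{1,2,3}; V {1,2,3,5}->{2,3,5} => REVISION
Constraint 2 (V + U = Z) on D(V)={2,3,5} D(U)={1,2,3,4} D(Z)={1,2,3}: V {2,3,5}->{2}; U {1,2,3,4}->{1}; Z {1,2,3}->{3} => REVISION
Constraint 3 (U != Z) on D(U)={1} D(Z)={3}: no change => not a revision
Total revisions = 2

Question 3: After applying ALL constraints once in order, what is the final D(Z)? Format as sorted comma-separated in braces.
Constraint 1 (U + Z = V) on D(U)={1,2,3,4,5} D(Z)={1,2,3,5} D(V)={1,2,3,5}: U {1,2,3,4,5}->{1,2,3,4}; Z {1,2,3,5}->{1,2,3}; V {1,2,3,5}->{2,3,5}
Constraint 2 (V + U = Z) on D(V)={2,3,5} D(U)={1,2,3,4} D(Z)={1,2,3}: V {2,3,5}->{2}; U {1,2,3,4}->{1}; Z {1,2,3}->{3}
Constraint 3 (U != Z) on D(U)={1} D(Z)={3}: no change
So after all 3 constraints: D(Z) = {3}

Answer: {3}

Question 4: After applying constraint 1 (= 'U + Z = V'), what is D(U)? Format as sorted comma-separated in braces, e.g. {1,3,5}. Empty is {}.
Constraint 1 (U + Z = V) on D(U)={1,2,3,4,5} D(Z)={1,2,3,5} D(V)={1,2,3,5}: U {1,2,3,4,5}->{1,2,3,4}; Z {1,2,3,5}->{1,2,3}; V {1,2,3,5}->{2,3,5}
So after constraint 1: D(U) = {1,2,3,4}

Answer: {1,2,3,4}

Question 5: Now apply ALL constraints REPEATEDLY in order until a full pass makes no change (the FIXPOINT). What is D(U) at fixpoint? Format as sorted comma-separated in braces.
pass 0 (initial): D(U)={1,2,3,4,5}
pass 1: U {1,2,3,4,5}->{1}; V {1,2,3,5}->{2}; Z {1,2,3,5}->{3}
pass 2: U {1}->{}; V {2}->{}; Z {3}->{}
pass 3: no change
Fixpoint after 3 passes: D(U) = {}

Answer: {}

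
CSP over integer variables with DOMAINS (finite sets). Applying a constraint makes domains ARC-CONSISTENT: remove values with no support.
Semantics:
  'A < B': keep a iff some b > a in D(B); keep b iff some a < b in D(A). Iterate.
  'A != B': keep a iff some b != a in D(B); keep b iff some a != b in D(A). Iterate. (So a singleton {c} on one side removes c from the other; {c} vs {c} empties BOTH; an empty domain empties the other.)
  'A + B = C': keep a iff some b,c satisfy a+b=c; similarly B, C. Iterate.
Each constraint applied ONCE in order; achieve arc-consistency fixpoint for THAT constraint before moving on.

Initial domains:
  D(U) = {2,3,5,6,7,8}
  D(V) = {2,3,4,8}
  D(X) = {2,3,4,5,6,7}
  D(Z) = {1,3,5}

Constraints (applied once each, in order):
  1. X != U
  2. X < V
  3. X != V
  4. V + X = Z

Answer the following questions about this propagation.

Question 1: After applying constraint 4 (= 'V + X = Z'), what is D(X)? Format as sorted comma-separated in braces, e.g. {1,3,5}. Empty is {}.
Constraint 1 (X != U) on D(X)={2,3,4,5,6,7} D(U)={2,3,5,6,7,8}: no change
Constraint 2 (X < V) on D(X)={2,3,4,5,6,7} D(V)={2,3,4,8}: V {2,3,4,8}->{3,4,8}
Constraint 3 (X != V) on D(X)={2,3,4,5,6,7} D(V)={3,4,8}: no change
Constraint 4 (V + X = Z) on D(V)={3,4,8} D(X)={2,3,4,5,6,7} D(Z)={1,3,5}: V {3,4,8}->{3}; X {2,3,4,5,6,7}->{2}; Z {1,3,5}->{5}
So after constraint 4: D(X) = {2}

Answer: {2}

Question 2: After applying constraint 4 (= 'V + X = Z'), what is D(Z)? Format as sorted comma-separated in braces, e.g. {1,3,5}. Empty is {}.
Answer: {5}

Derivation:
Constraint 1 (X != U) on D(X)={2,3,4,5,6,7} D(U)={2,3,5,6,7,8}: no change
Constraint 2 (X < V) on D(X)={2,3,4,5,6,7} D(V)={2,3,4,8}: V {2,3,4,8}->{3,4,8}
Constraint 3 (X != V) on D(X)={2,3,4,5,6,7} D(V)={3,4,8}: no change
Constraint 4 (V + X = Z) on D(V)={3,4,8} D(X)={2,3,4,5,6,7} D(Z)={1,3,5}: V {3,4,8}->{3}; X {2,3,4,5,6,7}->{2}; Z {1,3,5}->{5}
So after constraint 4: D(Z) = {5}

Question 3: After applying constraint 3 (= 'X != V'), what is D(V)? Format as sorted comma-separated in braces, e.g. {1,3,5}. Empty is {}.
Answer: {3,4,8}

Derivation:
Constraint 1 (X != U) on D(X)={2,3,4,5,6,7} D(U)={2,3,5,6,7,8}: no change
Constraint 2 (X < V) on D(X)={2,3,4,5,6,7} D(V)={2,3,4,8}: V {2,3,4,8}->{3,4,8}
Constraint 3 (X != V) on D(X)={2,3,4,5,6,7} D(V)={3,4,8}: no change
So after constraint 3: D(V) = {3,4,8}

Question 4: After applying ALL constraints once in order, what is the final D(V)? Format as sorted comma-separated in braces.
Constraint 1 (X != U) on D(X)={2,3,4,5,6,7} D(U)={2,3,5,6,7,8}: no change
Constraint 2 (X < V) on D(X)={2,3,4,5,6,7} D(V)={2,3,4,8}: V {2,3,4,8}->{3,4,8}
Constraint 3 (X != V) on D(X)={2,3,4,5,6,7} D(V)={3,4,8}: no change
Constraint 4 (V + X = Z) on D(V)={3,4,8} D(X)={2,3,4,5,6,7} D(Z)={1,3,5}: V {3,4,8}->{3}; X {2,3,4,5,6,7}->{2}; Z {1,3,5}->{5}
So after all 4 constraints: D(V) = {3}

Answer: {3}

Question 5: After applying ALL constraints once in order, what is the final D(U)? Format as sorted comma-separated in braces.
Answer: {2,3,5,6,7,8}

Derivation:
Constraint 1 (X != U) on D(X)={2,3,4,5,6,7} D(U)={2,3,5,6,7,8}: no change
Constraint 2 (X < V) on D(X)={2,3,4,5,6,7} D(V)={2,3,4,8}: V {2,3,4,8}->{3,4,8}
Constraint 3 (X != V) on D(X)={2,3,4,5,6,7} D(V)={3,4,8}: no change
Constraint 4 (V + X = Z) on D(V)={3,4,8} D(X)={2,3,4,5,6,7} D(Z)={1,3,5}: V {3,4,8}->{3}; X {2,3,4,5,6,7}->{2}; Z {1,3,5}->{5}
So after all 4 constraints: D(U) = {2,3,5,6,7,8}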